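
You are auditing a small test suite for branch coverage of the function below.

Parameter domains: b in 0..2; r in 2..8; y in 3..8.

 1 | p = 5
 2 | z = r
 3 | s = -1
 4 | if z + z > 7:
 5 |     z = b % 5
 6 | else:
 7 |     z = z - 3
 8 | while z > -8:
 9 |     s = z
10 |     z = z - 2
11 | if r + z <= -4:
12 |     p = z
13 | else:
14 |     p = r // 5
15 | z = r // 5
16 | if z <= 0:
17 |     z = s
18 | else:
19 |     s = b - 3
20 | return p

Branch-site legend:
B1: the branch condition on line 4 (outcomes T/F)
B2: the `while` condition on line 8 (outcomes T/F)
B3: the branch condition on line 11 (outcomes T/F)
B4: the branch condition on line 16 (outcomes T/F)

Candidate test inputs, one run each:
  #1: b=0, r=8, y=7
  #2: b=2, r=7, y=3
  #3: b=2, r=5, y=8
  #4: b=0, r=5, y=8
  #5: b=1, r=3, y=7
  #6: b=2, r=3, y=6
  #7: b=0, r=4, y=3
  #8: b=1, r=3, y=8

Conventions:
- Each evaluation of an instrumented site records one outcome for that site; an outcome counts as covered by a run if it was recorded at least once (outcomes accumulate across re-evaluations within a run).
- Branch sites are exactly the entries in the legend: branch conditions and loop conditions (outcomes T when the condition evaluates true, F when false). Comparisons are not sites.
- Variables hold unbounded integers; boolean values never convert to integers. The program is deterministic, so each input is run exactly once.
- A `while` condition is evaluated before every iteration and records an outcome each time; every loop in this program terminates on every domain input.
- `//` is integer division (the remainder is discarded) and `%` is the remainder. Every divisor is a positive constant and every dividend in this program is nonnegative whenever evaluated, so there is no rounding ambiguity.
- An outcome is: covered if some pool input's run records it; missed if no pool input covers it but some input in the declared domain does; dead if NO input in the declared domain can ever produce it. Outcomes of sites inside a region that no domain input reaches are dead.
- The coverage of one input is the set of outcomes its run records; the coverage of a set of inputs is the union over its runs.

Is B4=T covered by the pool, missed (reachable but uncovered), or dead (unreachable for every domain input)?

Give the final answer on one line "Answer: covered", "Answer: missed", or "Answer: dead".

B4=T is recorded by pool input(s) 5, 6, 7, 8 -> covered

Answer: covered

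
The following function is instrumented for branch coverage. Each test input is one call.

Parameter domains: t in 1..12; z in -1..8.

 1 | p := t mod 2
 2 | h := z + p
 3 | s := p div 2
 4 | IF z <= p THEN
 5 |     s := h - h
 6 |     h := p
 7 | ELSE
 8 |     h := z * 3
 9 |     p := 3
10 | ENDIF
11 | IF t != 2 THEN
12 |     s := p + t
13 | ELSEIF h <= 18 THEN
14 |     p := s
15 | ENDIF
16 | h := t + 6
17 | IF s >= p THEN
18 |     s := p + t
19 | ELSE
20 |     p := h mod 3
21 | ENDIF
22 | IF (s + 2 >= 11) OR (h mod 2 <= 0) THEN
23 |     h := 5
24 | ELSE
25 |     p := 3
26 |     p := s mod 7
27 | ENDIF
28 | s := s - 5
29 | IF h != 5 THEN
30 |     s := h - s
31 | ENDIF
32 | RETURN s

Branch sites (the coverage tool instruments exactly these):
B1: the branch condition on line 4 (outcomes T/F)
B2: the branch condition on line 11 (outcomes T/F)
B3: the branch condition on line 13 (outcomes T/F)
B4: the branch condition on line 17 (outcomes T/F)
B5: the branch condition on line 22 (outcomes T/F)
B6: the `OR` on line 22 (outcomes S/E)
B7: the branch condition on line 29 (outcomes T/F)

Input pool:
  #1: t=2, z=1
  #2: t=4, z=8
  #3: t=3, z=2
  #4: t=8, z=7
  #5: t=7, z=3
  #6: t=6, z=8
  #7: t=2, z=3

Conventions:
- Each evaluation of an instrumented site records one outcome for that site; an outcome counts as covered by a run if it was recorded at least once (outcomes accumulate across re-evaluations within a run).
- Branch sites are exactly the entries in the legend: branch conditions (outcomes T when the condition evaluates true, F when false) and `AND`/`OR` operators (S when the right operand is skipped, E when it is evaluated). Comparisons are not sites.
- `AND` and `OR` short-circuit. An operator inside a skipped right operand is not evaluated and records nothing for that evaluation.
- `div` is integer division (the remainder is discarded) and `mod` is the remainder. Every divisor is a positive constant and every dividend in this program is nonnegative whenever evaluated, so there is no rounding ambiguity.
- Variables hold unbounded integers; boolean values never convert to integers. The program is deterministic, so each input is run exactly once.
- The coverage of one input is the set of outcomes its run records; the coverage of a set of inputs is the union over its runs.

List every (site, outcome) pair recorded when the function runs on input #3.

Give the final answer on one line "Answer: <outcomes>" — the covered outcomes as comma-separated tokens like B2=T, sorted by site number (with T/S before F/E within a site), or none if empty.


Event log for input #3 (t=3, z=2):
  B1->F, B2->T, B4->T, B6->E, B5->F, B7->T
collecting distinct outcomes: B1=F, B2=T, B4=T, B5=F, B6=E, B7=T
Answer: B1=F, B2=T, B4=T, B5=F, B6=E, B7=T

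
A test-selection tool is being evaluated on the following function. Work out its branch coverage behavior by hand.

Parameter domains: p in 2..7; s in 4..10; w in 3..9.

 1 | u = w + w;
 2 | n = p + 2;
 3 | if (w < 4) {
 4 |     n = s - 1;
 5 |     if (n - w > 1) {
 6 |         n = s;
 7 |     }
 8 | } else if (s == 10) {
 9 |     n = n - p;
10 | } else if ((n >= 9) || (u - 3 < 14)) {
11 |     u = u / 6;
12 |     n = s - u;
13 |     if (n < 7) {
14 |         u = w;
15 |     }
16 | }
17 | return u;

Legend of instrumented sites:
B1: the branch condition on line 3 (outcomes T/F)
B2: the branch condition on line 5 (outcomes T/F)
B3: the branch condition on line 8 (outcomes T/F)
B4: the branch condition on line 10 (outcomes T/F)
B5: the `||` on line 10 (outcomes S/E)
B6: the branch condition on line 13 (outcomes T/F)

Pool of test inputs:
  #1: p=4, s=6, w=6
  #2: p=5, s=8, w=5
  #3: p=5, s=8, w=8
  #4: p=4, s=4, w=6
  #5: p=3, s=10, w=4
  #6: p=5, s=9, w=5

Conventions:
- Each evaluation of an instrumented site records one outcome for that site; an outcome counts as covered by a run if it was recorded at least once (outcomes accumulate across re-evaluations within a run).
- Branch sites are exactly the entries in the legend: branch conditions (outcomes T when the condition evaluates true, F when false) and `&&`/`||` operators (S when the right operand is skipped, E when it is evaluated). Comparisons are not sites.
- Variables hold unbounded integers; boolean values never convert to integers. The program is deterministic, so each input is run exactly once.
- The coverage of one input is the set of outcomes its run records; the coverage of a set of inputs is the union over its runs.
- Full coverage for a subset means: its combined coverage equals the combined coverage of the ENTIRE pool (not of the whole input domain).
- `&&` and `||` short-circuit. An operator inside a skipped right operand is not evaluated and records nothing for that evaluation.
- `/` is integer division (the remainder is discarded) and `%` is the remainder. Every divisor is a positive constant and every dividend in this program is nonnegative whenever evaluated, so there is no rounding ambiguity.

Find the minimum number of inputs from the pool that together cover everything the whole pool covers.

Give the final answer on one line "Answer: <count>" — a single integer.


input #1 (p=4, s=6, w=6): events B1->F, B3->F, B5->E, B4->T, B6->T; covers B1=F, B3=F, B4=T, B5=E, B6=T
input #2 (p=5, s=8, w=5): events B1->F, B3->F, B5->E, B4->T, B6->F; covers B1=F, B3=F, B4=T, B5=E, B6=F
input #3 (p=5, s=8, w=8): events B1->F, B3->F, B5->E, B4->T, B6->T; covers B1=F, B3=F, B4=T, B5=E, B6=T
input #4 (p=4, s=4, w=6): events B1->F, B3->F, B5->E, B4->T, B6->T; covers B1=F, B3=F, B4=T, B5=E, B6=T
input #5 (p=3, s=10, w=4): events B1->F, B3->T; covers B1=F, B3=T
input #6 (p=5, s=9, w=5): events B1->F, B3->F, B5->E, B4->T, B6->F; covers B1=F, B3=F, B4=T, B5=E, B6=F
pool-wide coverage (7 outcomes): B1=F, B3=T, B3=F, B4=T, B5=E, B6=T, B6=F
size 1 is not enough: best union over all size-1 subsets is 5/7
size 2 is not enough: best union over all size-2 subsets is 6/7
inputs {1, 2, 5} (size 3) cover everything; no size-3 subset with a lexicographically smaller index list covers all 7
Answer: 3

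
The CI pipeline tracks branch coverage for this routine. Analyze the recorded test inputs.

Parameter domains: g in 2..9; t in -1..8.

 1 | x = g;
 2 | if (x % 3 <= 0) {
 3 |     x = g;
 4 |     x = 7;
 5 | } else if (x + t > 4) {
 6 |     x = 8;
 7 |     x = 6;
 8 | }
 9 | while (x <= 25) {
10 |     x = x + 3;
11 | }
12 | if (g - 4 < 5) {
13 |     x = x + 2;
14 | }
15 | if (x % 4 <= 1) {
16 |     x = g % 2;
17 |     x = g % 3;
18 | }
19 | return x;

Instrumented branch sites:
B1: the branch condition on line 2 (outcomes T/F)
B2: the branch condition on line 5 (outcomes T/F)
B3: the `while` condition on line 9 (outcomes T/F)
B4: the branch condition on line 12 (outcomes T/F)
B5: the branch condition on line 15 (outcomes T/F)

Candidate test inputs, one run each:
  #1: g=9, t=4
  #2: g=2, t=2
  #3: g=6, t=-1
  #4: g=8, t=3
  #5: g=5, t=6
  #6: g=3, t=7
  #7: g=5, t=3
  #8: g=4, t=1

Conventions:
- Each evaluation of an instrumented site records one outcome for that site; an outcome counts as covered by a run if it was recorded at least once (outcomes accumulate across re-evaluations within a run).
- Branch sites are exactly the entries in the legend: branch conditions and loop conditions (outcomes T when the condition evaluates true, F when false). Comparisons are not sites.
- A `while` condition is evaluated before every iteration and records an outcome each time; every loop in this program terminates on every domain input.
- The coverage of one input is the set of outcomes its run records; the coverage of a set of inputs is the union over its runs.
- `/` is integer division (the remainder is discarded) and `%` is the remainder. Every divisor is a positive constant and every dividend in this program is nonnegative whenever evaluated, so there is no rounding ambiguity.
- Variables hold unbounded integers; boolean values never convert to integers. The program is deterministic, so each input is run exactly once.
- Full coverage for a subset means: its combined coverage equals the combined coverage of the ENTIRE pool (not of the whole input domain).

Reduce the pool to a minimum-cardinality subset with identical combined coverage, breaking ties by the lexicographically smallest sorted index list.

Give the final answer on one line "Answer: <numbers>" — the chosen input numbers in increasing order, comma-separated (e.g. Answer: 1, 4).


input #1 (g=9, t=4): events B1->T, B3->T, B3->T, B3->T, B3->T, B3->T, B3->T, B3->T, B3->F, B4->F, B5->T; covers B1=T, B3=T, B3=F, B4=F, B5=T
input #2 (g=2, t=2): events B1->F, B2->F, B3->T, B3->T, B3->T, B3->T, B3->T, B3->T, B3->T, B3->T, B3->F, B4->T, B5->T; covers B1=F, B2=F, B3=T, B3=F, B4=T, B5=T
input #3 (g=6, t=-1): events B1->T, B3->T, B3->T, B3->T, B3->T, B3->T, B3->T, B3->T, B3->F, B4->T, B5->F; covers B1=T, B3=T, B3=F, B4=T, B5=F
input #4 (g=8, t=3): events B1->F, B2->T, B3->T, B3->T, B3->T, B3->T, B3->T, B3->T, B3->T, B3->F, B4->T, B5->T; covers B1=F, B2=T, B3=T, B3=F, B4=T, B5=T
input #5 (g=5, t=6): events B1->F, B2->T, B3->T, B3->T, B3->T, B3->T, B3->T, B3->T, B3->T, B3->F, B4->T, B5->T; covers B1=F, B2=T, B3=T, B3=F, B4=T, B5=T
input #6 (g=3, t=7): events B1->T, B3->T, B3->T, B3->T, B3->T, B3->T, B3->T, B3->T, B3->F, B4->T, B5->F; covers B1=T, B3=T, B3=F, B4=T, B5=F
input #7 (g=5, t=3): events B1->F, B2->T, B3->T, B3->T, B3->T, B3->T, B3->T, B3->T, B3->T, B3->F, B4->T, B5->T; covers B1=F, B2=T, B3=T, B3=F, B4=T, B5=T
input #8 (g=4, t=1): events B1->F, B2->T, B3->T, B3->T, B3->T, B3->T, B3->T, B3->T, B3->T, B3->F, B4->T, B5->T; covers B1=F, B2=T, B3=T, B3=F, B4=T, B5=T
union over all inputs: B1=T, B1=F, B2=T, B2=F, B3=T, B3=F, B4=T, B4=F, B5=T, B5=F (10 outcomes)
checked all size-1 subsets: none covers 10 outcomes (max 6/10)
checked all size-2 subsets: none covers 10 outcomes (max 8/10)
checked all size-3 subsets: none covers 10 outcomes (max 9/10)
the canonical winner is {1, 2, 3, 4}: size 4, full 10-outcome coverage, earliest index list among size-4 covers
Answer: 1, 2, 3, 4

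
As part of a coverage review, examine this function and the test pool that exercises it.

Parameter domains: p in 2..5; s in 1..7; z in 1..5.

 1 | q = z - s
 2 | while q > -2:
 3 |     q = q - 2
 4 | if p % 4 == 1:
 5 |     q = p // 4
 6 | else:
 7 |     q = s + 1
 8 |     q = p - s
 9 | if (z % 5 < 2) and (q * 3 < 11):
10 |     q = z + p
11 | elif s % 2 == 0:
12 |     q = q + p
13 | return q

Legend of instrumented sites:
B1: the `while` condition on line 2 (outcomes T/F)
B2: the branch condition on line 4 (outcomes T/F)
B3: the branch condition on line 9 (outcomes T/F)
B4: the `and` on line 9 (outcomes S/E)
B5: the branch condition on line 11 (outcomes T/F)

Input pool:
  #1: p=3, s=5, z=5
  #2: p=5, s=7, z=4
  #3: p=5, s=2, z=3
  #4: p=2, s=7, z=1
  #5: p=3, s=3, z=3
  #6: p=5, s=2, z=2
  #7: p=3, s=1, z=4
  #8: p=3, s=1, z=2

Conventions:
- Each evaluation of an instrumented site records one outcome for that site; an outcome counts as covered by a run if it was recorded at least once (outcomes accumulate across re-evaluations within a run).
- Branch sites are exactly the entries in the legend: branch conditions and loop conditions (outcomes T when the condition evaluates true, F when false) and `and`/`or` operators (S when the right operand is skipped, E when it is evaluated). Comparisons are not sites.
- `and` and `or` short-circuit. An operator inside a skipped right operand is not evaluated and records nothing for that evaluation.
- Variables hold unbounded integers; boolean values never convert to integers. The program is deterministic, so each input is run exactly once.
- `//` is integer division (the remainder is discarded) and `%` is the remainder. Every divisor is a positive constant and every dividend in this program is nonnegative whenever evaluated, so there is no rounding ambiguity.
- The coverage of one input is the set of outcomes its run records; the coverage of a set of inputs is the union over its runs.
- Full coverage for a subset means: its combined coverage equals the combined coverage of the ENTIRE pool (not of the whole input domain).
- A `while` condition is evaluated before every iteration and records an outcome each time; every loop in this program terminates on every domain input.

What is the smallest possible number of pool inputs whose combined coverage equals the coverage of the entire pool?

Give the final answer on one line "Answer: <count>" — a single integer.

input #1, p=3, s=5, z=5: events B1->T, B1->F, B2->F, B4->E, B3->T; outcomes B1=T, B1=F, B2=F, B3=T, B4=E
input #2, p=5, s=7, z=4: events B1->F, B2->T, B4->S, B3->F, B5->F; outcomes B1=F, B2=T, B3=F, B4=S, B5=F
input #3, p=5, s=2, z=3: events B1->T, B1->T, B1->F, B2->T, B4->S, B3->F, B5->T; outcomes B1=T, B1=F, B2=T, B3=F, B4=S, B5=T
input #4, p=2, s=7, z=1: events B1->F, B2->F, B4->E, B3->T; outcomes B1=F, B2=F, B3=T, B4=E
input #5, p=3, s=3, z=3: events B1->T, B1->F, B2->F, B4->S, B3->F, B5->F; outcomes B1=T, B1=F, B2=F, B3=F, B4=S, B5=F
input #6, p=5, s=2, z=2: events B1->T, B1->F, B2->T, B4->S, B3->F, B5->T; outcomes B1=T, B1=F, B2=T, B3=F, B4=S, B5=T
input #7, p=3, s=1, z=4: events B1->T, B1->T, B1->T, B1->F, B2->F, B4->S, B3->F, B5->F; outcomes B1=T, B1=F, B2=F, B3=F, B4=S, B5=F
input #8, p=3, s=1, z=2: events B1->T, B1->T, B1->F, B2->F, B4->S, B3->F, B5->F; outcomes B1=T, B1=F, B2=F, B3=F, B4=S, B5=F
pool-wide coverage (10 outcomes): B1=T, B1=F, B2=T, B2=F, B3=T, B3=F, B4=S, B4=E, B5=T, B5=F
no size-1 subset reaches all 10 outcomes (best union: 6/10)
no size-2 subset reaches all 10 outcomes (best union: 9/10)
inputs {1, 2, 3} (size 3) cover everything; no size-3 subset with a lexicographically smaller index list covers all 10

Answer: 3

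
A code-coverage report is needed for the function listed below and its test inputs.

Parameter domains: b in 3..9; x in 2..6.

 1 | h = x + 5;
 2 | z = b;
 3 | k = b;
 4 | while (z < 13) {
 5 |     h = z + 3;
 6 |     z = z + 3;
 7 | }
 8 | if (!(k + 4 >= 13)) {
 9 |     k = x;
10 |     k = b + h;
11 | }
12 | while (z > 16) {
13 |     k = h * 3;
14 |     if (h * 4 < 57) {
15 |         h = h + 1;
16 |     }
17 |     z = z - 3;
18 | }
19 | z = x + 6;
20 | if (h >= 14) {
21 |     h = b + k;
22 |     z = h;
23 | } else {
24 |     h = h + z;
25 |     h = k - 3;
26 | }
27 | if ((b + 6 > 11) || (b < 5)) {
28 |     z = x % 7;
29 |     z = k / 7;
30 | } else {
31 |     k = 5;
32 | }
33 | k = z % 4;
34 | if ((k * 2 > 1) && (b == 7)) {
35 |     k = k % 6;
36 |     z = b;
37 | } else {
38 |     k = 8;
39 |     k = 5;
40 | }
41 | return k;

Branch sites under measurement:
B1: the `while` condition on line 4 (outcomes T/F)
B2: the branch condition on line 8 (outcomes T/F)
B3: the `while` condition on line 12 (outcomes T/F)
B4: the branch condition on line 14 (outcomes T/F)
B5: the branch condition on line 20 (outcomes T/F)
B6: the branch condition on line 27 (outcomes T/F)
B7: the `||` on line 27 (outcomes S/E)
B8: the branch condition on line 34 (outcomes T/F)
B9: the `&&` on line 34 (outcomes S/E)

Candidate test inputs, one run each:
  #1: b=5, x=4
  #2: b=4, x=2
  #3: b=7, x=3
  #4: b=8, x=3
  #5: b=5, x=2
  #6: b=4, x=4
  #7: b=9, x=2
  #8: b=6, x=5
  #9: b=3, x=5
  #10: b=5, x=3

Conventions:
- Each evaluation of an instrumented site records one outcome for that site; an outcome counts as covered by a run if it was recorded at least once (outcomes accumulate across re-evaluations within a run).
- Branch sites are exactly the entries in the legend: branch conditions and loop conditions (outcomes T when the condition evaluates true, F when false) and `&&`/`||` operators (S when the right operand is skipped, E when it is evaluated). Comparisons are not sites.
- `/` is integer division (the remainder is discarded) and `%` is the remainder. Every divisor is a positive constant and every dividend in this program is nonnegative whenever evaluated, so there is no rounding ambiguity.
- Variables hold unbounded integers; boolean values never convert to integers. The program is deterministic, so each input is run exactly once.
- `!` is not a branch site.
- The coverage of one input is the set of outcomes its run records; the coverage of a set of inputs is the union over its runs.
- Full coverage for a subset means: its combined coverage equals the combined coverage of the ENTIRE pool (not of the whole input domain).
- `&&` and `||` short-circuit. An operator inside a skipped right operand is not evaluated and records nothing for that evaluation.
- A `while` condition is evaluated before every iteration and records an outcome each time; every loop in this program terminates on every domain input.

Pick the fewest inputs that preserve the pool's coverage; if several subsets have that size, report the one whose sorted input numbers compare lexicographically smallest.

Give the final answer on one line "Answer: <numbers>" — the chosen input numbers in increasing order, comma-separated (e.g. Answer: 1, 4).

run #1 (b=5, x=4) runs B1->T, B1->T, B1->T, B1->F, B2->T, B3->F, B5->T, B7->E, B6->F, B9->S, B8->F; records B1=T, B1=F, B2=T, B3=F, B5=T, B6=F, B7=E, B8=F, B9=S
run #2 (b=4, x=2) runs B1->T, B1->T, B1->T, B1->F, B2->T, B3->F, B5->F, B7->E, B6->T, B9->E, B8->F; records B1=T, B1=F, B2=T, B3=F, B5=F, B6=T, B7=E, B8=F, B9=E
run #3 (b=7, x=3) runs B1->T, B1->T, B1->F, B2->T, B3->F, B5->F, B7->S, B6->T, B9->E, B8->T; records B1=T, B1=F, B2=T, B3=F, B5=F, B6=T, B7=S, B8=T, B9=E
run #4 (b=8, x=3) runs B1->T, B1->T, B1->F, B2->T, B3->F, B5->T, B7->S, B6->T, B9->E, B8->F; records B1=T, B1=F, B2=T, B3=F, B5=T, B6=T, B7=S, B8=F, B9=E
run #5 (b=5, x=2) runs B1->T, B1->T, B1->T, B1->F, B2->T, B3->F, B5->T, B7->E, B6->F, B9->S, B8->F; records B1=T, B1=F, B2=T, B3=F, B5=T, B6=F, B7=E, B8=F, B9=S
run #6 (b=4, x=4) runs B1->T, B1->T, B1->T, B1->F, B2->T, B3->F, B5->F, B7->E, B6->T, B9->E, B8->F; records B1=T, B1=F, B2=T, B3=F, B5=F, B6=T, B7=E, B8=F, B9=E
run #7 (b=9, x=2) runs B1->T, B1->T, B1->F, B2->F, B3->F, B5->T, B7->S, B6->T, B9->E, B8->F; records B1=T, B1=F, B2=F, B3=F, B5=T, B6=T, B7=S, B8=F, B9=E
run #8 (b=6, x=5) runs B1->T, B1->T, B1->T, B1->F, B2->T, B3->F, B5->T, B7->S, B6->T, B9->E, B8->F; records B1=T, B1=F, B2=T, B3=F, B5=T, B6=T, B7=S, B8=F, B9=E
run #9 (b=3, x=5) runs B1->T, B1->T, B1->T, B1->T, B1->F, B2->T, B3->F, B5->T, B7->E, B6->T, B9->E, B8->F; records B1=T, B1=F, B2=T, B3=F, B5=T, B6=T, B7=E, B8=F, B9=E
run #10 (b=5, x=3) runs B1->T, B1->T, B1->T, B1->F, B2->T, B3->F, B5->T, B7->E, B6->F, B9->S, B8->F; records B1=T, B1=F, B2=T, B3=F, B5=T, B6=F, B7=E, B8=F, B9=S
pool-wide coverage (15 outcomes): B1=T, B1=F, B2=T, B2=F, B3=F, B5=T, B5=F, B6=T, B6=F, B7=S, B7=E, B8=T, B8=F, B9=S, B9=E
no size-1 subset reaches all 15 outcomes (best union: 9/15)
no size-2 subset reaches all 15 outcomes (best union: 14/15)
at size 3, {1, 3, 7} reaches all 15 outcomes; every lexicographically earlier size-3 subset fails

Answer: 1, 3, 7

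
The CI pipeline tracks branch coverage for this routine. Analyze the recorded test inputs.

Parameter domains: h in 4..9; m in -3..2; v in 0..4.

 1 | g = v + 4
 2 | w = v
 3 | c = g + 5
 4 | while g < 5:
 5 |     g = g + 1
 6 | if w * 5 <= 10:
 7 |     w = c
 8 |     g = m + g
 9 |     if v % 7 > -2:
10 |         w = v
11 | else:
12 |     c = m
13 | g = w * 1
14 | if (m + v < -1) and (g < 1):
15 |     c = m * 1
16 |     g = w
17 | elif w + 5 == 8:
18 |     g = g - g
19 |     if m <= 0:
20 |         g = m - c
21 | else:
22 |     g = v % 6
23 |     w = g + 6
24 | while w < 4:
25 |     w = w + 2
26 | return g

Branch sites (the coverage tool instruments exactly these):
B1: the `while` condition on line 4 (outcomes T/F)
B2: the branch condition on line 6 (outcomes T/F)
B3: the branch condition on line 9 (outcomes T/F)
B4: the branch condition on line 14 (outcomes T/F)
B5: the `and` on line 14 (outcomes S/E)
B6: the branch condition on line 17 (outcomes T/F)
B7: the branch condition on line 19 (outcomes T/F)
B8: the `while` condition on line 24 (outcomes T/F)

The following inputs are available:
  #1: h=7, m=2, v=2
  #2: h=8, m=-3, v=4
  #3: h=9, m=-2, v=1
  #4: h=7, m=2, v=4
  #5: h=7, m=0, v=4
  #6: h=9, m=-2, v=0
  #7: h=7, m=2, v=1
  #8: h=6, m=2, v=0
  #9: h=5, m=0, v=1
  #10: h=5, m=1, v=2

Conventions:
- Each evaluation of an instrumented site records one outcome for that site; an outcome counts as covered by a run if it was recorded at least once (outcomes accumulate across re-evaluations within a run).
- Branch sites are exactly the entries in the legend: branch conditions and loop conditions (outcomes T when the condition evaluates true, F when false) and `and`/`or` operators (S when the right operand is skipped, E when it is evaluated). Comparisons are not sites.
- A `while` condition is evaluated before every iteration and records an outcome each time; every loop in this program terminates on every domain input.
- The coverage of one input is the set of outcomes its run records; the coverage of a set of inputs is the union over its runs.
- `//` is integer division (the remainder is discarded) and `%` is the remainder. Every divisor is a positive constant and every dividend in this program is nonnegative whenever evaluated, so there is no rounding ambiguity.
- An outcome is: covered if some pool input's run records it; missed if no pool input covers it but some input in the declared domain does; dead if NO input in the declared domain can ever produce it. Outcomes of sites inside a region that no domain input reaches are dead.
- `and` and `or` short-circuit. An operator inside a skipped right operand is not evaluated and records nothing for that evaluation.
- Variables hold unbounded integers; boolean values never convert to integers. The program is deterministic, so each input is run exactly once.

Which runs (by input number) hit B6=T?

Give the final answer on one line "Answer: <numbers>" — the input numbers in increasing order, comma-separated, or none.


input #1 (h=7, m=2, v=2): does not record B6=T
input #2 (h=8, m=-3, v=4): does not record B6=T
input #3 (h=9, m=-2, v=1): does not record B6=T
input #4 (h=7, m=2, v=4): does not record B6=T
input #5 (h=7, m=0, v=4): does not record B6=T
input #6 (h=9, m=-2, v=0): does not record B6=T
input #7 (h=7, m=2, v=1): does not record B6=T
input #8 (h=6, m=2, v=0): does not record B6=T
input #9 (h=5, m=0, v=1): does not record B6=T
input #10 (h=5, m=1, v=2): does not record B6=T
Answer: none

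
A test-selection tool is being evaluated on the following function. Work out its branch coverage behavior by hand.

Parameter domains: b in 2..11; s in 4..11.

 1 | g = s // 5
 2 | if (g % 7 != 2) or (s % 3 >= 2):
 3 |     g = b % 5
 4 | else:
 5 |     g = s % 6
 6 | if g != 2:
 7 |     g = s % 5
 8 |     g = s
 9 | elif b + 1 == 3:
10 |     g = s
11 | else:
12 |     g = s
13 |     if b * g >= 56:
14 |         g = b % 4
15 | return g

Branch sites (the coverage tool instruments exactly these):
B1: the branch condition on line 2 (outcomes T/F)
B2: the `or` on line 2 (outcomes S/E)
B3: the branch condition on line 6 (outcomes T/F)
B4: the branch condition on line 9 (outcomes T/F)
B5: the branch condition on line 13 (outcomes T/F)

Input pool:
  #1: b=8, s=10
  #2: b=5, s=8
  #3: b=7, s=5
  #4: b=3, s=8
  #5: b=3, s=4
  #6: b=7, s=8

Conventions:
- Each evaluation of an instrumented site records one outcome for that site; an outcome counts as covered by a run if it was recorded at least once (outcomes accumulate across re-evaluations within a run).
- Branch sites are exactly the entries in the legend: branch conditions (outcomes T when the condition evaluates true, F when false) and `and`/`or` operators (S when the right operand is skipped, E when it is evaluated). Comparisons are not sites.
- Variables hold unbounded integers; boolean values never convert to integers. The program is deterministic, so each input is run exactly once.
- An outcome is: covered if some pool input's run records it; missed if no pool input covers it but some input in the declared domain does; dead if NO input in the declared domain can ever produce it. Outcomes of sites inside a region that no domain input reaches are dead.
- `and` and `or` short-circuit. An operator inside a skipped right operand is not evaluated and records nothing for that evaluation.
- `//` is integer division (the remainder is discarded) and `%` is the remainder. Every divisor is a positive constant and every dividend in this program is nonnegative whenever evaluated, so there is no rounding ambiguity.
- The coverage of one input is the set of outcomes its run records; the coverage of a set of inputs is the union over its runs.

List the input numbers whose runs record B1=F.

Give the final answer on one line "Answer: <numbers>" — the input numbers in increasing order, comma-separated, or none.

input #1 (b=8, s=10): records B1=F
input #2 (b=5, s=8): does not record B1=F
input #3 (b=7, s=5): does not record B1=F
input #4 (b=3, s=8): does not record B1=F
input #5 (b=3, s=4): does not record B1=F
input #6 (b=7, s=8): does not record B1=F

Answer: 1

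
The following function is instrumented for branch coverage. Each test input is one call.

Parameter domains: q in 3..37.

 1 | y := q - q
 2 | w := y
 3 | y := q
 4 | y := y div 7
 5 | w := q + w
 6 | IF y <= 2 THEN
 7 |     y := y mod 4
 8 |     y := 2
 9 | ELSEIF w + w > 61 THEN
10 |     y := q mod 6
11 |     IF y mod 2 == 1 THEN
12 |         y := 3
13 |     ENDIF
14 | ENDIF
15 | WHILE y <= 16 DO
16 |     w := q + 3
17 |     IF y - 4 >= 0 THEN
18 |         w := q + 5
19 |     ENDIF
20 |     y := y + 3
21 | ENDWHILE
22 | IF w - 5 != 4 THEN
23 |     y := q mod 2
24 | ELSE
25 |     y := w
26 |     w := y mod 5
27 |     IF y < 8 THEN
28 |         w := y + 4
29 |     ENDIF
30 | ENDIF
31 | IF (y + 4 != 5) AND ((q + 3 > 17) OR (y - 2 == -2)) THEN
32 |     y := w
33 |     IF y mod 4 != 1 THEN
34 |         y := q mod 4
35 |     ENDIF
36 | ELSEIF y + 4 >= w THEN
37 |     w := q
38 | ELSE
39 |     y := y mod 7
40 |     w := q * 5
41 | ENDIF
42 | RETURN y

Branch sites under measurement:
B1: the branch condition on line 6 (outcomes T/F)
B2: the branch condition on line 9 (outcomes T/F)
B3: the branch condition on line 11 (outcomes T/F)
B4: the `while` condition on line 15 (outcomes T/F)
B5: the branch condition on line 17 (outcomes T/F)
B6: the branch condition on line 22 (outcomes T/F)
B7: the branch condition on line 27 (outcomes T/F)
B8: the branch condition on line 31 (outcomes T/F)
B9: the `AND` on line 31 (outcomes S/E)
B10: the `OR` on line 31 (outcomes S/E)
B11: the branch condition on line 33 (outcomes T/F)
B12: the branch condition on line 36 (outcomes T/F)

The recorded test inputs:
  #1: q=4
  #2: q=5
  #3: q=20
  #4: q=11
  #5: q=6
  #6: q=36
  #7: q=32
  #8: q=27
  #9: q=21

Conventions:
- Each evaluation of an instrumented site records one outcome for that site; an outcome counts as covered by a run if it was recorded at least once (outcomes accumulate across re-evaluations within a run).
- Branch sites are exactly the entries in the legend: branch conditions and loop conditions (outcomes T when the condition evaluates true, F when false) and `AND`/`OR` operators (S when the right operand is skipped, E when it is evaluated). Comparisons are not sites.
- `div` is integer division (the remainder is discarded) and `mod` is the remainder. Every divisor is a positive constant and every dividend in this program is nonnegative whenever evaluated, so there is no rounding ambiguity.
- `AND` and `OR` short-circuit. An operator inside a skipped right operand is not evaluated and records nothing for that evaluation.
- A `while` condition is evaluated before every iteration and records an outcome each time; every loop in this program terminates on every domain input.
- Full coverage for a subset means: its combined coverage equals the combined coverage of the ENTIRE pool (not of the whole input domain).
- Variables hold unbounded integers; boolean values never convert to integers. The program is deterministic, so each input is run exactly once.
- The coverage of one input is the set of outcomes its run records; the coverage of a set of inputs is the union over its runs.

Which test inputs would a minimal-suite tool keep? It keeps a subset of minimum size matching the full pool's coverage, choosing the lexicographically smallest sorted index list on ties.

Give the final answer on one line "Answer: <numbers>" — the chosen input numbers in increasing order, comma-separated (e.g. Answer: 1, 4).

input #1 (q=4): events B1->T, B4->T, B5->F, B4->T, B5->T, B4->T, B5->T, B4->T, B5->T, B4->T, B5->T, B4->F, B6->F, B7->F, ...; covers B1=T, B4=T, B4=F, B5=T, B5=F, B6=F, B7=F, B8=F, B9=E, B10=E, B12=T
input #2 (q=5): events B1->T, B4->T, B5->F, B4->T, B5->T, B4->T, B5->T, B4->T, B5->T, B4->T, B5->T, B4->F, B6->T, B9->S, ...; covers B1=T, B4=T, B4=F, B5=T, B5=F, B6=T, B8=F, B9=S, B12=F
input #3 (q=20): events B1->T, B4->T, B5->F, B4->T, B5->T, B4->T, B5->T, B4->T, B5->T, B4->T, B5->T, B4->F, B6->T, B9->E, ...; covers B1=T, B4=T, B4=F, B5=T, B5=F, B6=T, B8=T, B9=E, B10=S, B11=F
input #4 (q=11): events B1->T, B4->T, B5->F, B4->T, B5->T, B4->T, B5->T, B4->T, B5->T, B4->T, B5->T, B4->F, B6->T, B9->S, ...; covers B1=T, B4=T, B4=F, B5=T, B5=F, B6=T, B8=F, B9=S, B12=F
input #5 (q=6): events B1->T, B4->T, B5->F, B4->T, B5->T, B4->T, B5->T, B4->T, B5->T, B4->T, B5->T, B4->F, B6->T, B9->E, ...; covers B1=T, B4=T, B4=F, B5=T, B5=F, B6=T, B8=T, B9=E, B10=E, B11=T
input #6 (q=36): events B1->F, B2->T, B3->F, B4->T, B5->F, B4->T, B5->F, B4->T, B5->T, B4->T, B5->T, B4->T, B5->T, B4->T, ...; covers B1=F, B2=T, B3=F, B4=T, B4=F, B5=T, B5=F, B6=T, B8=T, B9=E, B10=S, B11=F
input #7 (q=32): events B1->F, B2->T, B3->F, B4->T, B5->F, B4->T, B5->T, B4->T, B5->T, B4->T, B5->T, B4->T, B5->T, B4->F, ...; covers B1=F, B2=T, B3=F, B4=T, B4=F, B5=T, B5=F, B6=T, B8=T, B9=E, B10=S, B11=F
input #8 (q=27): events B1->F, B2->F, B4->T, B5->F, B4->T, B5->T, B4->T, B5->T, B4->T, B5->T, B4->T, B5->T, B4->F, B6->T, ...; covers B1=F, B2=F, B4=T, B4=F, B5=T, B5=F, B6=T, B8=F, B9=S, B12=F
input #9 (q=21): events B1->F, B2->F, B4->T, B5->F, B4->T, B5->T, B4->T, B5->T, B4->T, B5->T, B4->T, B5->T, B4->F, B6->T, ...; covers B1=F, B2=F, B4=T, B4=F, B5=T, B5=F, B6=T, B8=F, B9=S, B12=F
pool-wide coverage (22 outcomes): B1=T, B1=F, B2=T, B2=F, B3=F, B4=T, B4=F, B5=T, B5=F, B6=T, B6=F, B7=F, B8=T, B8=F, B9=S, B9=E, B10=S, B10=E, B11=T, B11=F, B12=T, B12=F
checked all size-1 subsets: none covers 22 outcomes (max 12/22)
checked all size-2 subsets: none covers 22 outcomes (max 18/22)
checked all size-3 subsets: none covers 22 outcomes (max 21/22)
inputs {1, 5, 6, 8} (size 4) cover everything; no size-4 subset with a lexicographically smaller index list covers all 22

Answer: 1, 5, 6, 8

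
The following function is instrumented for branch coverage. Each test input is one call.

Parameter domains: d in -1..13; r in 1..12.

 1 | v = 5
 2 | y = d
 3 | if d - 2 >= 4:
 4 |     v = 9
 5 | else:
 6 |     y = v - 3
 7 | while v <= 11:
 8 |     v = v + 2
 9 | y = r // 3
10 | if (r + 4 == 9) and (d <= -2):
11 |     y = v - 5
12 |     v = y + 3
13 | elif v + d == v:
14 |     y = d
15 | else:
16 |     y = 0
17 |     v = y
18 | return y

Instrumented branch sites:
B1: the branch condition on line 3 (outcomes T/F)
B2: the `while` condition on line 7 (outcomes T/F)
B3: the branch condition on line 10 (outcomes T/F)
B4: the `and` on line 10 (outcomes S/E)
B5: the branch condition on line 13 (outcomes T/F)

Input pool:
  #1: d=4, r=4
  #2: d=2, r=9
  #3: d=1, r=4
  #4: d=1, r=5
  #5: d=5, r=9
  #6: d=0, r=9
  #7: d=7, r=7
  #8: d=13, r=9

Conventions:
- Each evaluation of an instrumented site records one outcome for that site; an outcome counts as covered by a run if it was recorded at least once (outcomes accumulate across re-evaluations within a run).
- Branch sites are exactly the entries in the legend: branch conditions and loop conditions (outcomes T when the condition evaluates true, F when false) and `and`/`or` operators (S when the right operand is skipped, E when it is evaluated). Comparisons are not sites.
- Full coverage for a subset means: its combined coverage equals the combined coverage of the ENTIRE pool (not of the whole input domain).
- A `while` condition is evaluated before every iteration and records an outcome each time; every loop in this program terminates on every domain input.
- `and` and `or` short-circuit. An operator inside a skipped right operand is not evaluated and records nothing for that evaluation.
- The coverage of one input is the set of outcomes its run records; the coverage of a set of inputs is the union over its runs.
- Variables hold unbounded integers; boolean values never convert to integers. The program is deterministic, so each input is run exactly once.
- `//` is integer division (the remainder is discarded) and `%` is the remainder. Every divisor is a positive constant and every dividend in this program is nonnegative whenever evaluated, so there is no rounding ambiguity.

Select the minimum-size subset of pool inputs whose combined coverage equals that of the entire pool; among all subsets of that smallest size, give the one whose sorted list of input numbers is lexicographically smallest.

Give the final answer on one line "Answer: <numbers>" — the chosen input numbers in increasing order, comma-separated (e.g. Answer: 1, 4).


input #1 (d=4, r=4): events B1->F, B2->T, B2->T, B2->T, B2->T, B2->F, B4->S, B3->F, B5->F; covers B1=F, B2=T, B2=F, B3=F, B4=S, B5=F
input #2 (d=2, r=9): events B1->F, B2->T, B2->T, B2->T, B2->T, B2->F, B4->S, B3->F, B5->F; covers B1=F, B2=T, B2=F, B3=F, B4=S, B5=F
input #3 (d=1, r=4): events B1->F, B2->T, B2->T, B2->T, B2->T, B2->F, B4->S, B3->F, B5->F; covers B1=F, B2=T, B2=F, B3=F, B4=S, B5=F
input #4 (d=1, r=5): events B1->F, B2->T, B2->T, B2->T, B2->T, B2->F, B4->E, B3->F, B5->F; covers B1=F, B2=T, B2=F, B3=F, B4=E, B5=F
input #5 (d=5, r=9): events B1->F, B2->T, B2->T, B2->T, B2->T, B2->F, B4->S, B3->F, B5->F; covers B1=F, B2=T, B2=F, B3=F, B4=S, B5=F
input #6 (d=0, r=9): events B1->F, B2->T, B2->T, B2->T, B2->T, B2->F, B4->S, B3->F, B5->T; covers B1=F, B2=T, B2=F, B3=F, B4=S, B5=T
input #7 (d=7, r=7): events B1->T, B2->T, B2->T, B2->F, B4->S, B3->F, B5->F; covers B1=T, B2=T, B2=F, B3=F, B4=S, B5=F
input #8 (d=13, r=9): events B1->T, B2->T, B2->T, B2->F, B4->S, B3->F, B5->F; covers B1=T, B2=T, B2=F, B3=F, B4=S, B5=F
the full pool covers 9 outcomes: B1=T, B1=F, B2=T, B2=F, B3=F, B4=S, B4=E, B5=T, B5=F
no size-1 subset reaches all 9 outcomes (best union: 6/9)
no size-2 subset reaches all 9 outcomes (best union: 8/9)
the canonical winner is {4, 6, 7}: size 3, full 9-outcome coverage, earliest index list among size-3 covers
Answer: 4, 6, 7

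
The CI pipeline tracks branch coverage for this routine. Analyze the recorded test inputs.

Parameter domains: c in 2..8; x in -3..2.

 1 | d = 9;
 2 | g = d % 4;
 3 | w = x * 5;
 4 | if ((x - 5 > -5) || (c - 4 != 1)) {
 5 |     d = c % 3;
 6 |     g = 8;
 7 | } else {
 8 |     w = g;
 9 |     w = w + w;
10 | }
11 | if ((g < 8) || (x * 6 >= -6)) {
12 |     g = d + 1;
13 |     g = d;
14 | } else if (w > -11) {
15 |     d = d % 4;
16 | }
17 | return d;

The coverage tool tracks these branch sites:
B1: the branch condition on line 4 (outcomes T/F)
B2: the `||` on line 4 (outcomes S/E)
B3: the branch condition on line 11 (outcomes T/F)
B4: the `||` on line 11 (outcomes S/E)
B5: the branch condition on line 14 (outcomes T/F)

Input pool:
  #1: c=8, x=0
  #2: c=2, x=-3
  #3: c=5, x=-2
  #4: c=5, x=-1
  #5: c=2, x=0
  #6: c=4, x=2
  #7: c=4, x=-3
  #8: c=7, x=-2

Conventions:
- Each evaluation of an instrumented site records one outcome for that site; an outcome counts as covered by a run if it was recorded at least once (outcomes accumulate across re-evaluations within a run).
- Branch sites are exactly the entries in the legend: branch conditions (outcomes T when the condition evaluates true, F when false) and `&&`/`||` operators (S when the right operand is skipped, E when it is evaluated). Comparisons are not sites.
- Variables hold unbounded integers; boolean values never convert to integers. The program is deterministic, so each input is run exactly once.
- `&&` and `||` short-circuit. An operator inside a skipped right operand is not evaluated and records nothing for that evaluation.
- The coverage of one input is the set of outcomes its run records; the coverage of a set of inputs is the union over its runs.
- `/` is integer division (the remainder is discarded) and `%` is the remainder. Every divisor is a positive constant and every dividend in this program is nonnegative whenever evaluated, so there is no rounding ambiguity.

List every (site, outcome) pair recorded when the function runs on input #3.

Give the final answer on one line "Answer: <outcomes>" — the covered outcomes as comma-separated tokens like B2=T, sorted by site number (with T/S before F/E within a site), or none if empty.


Running input #3 (c=5, x=-2), event by event:
  B2->E, B1->F, B4->S, B3->T
distinct outcomes covered: B1=F, B2=E, B3=T, B4=S
Answer: B1=F, B2=E, B3=T, B4=S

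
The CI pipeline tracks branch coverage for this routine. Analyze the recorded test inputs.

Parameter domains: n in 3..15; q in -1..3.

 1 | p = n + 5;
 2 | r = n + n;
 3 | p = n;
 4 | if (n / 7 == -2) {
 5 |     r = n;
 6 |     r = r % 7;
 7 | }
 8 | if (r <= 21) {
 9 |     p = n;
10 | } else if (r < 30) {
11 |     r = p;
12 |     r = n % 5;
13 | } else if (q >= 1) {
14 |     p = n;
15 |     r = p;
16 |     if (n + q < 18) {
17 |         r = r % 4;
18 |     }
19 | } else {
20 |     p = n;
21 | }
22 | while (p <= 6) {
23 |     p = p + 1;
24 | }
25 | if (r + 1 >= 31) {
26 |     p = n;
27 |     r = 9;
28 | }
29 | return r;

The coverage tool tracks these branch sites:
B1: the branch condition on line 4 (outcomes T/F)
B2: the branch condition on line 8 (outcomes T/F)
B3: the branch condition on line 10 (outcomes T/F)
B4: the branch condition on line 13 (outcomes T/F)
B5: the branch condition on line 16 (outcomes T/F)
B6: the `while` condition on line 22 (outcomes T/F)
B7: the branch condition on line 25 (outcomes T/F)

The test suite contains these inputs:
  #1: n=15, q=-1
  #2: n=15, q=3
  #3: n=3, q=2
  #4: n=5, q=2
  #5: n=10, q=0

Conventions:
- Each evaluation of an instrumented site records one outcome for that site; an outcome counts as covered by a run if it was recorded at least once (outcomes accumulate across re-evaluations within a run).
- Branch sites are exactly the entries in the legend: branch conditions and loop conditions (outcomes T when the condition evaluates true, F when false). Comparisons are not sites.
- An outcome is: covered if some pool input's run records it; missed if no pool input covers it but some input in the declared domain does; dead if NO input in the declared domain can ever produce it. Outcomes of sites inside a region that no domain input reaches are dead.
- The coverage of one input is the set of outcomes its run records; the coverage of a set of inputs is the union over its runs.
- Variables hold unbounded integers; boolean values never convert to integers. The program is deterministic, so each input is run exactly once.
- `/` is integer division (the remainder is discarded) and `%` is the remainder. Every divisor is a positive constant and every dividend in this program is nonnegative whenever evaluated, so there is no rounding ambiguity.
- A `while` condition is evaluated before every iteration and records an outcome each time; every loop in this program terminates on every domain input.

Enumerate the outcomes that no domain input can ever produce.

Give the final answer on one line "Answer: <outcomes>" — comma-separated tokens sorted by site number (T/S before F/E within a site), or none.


running all 65 domain inputs and tallying outcomes:
  B1=T: zero occurrences over every domain input -> dead
  reachable outcomes have witnesses, e.g. B1=F (e.g. n=3, q=-1), B2=T (e.g. n=3, q=-1), B2=F (e.g. n=11, q=-1), B3=T (e.g. n=11, q=-1)
Answer: B1=T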